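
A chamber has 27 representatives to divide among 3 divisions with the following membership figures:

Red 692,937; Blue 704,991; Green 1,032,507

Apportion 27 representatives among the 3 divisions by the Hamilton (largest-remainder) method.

Standard divisor: 2430435 ÷ 27 ≈ 90016.111.
Standard quotas: Red 7.6979, Blue 7.8318, Green 11.4702.
Lower quotas: Red 7, Blue 7, Green 11 (sum 25, leaving 2 seats).
Remainders in descending order: Blue 0.8318, Red 0.6979, Green 0.4702.
The surplus seats go to Blue, Red.

Red: 8, Blue: 8, Green: 11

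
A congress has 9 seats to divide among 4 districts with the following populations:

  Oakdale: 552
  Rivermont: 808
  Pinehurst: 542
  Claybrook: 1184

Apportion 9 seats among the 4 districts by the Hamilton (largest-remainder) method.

Standard divisor: 3086 ÷ 9 ≈ 342.889.
Standard quotas: Oakdale 1.610, Rivermont 2.356, Pinehurst 1.581, Claybrook 3.453.
Lower quotas: Oakdale 1, Rivermont 2, Pinehurst 1, Claybrook 3 (sum 7, leaving 2 seats).
Remainders in descending order: Oakdale 0.610, Pinehurst 0.581, Claybrook 0.453, Rivermont 0.356.
The surplus seats go to Oakdale, Pinehurst.

Oakdale 2, Rivermont 2, Pinehurst 2, Claybrook 3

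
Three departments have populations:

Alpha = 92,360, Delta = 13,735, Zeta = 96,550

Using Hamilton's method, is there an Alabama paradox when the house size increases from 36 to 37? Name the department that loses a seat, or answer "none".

At 36 seats: Alpha 16, Delta 3, Zeta 17.
At 37 seats: Alpha 17, Delta 2, Zeta 18.
Delta drops from 3 to 2.

Delta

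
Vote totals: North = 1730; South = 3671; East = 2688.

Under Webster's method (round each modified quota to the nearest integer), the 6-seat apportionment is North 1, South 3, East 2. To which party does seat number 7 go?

North

Priority for the next seat is population ÷ (current seats + 0.5).
Priorities: North 1153.333, South 1048.857, East 1075.200.
Highest priority: North.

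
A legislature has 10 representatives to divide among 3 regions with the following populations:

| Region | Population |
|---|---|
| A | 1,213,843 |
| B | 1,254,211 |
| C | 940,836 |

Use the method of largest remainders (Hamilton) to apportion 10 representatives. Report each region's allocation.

A: 3, B: 4, C: 3

The standard divisor is 3408890/10 = 340889.
Standard quotas: A 3.5608, B 3.6792, C 2.7599.
Lower quotas: A 3, B 3, C 2 (sum 8, leaving 2 seats).
Remainders in descending order: C 0.7599, B 0.6792, A 0.5608.
Largest remainders: C, B receive the extra seats.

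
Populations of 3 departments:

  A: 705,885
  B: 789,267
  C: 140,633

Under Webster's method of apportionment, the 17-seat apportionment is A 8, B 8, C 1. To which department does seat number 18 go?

Priority for the next seat is population ÷ (current seats + 0.5).
Priorities: A 83045.294, B 92854.941, C 93755.333.
Highest priority: C.

C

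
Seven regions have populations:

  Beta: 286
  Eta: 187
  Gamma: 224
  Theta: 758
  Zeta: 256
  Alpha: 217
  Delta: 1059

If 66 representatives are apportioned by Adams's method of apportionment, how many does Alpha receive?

5

Standard divisor 2987/66 ≈ 45.258; standard quotas: Beta 6.319, Eta 4.132, Gamma 4.949, Theta 16.749, Zeta 5.657, Alpha 4.795, Delta 23.399.
Rounding up gives 7, 5, 5, 17, 6, 5, 24 = 69 seats, so the divisor must be adjusted.
With modified divisor 47.5: modified quotas Beta 6.021, Eta 3.937, Gamma 4.716, Theta 15.958, Zeta 5.389, Alpha 4.568, Delta 22.295.
Rounding up: Beta 7, Eta 4, Gamma 5, Theta 16, Zeta 6, Alpha 5, Delta 23 (total 66).
Alpha receives 5.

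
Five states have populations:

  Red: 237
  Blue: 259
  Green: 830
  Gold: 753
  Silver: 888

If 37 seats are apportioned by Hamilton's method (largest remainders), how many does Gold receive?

Standard divisor: 2967 ÷ 37 ≈ 80.189.
Standard quotas: Red 2.956, Blue 3.230, Green 10.351, Gold 9.390, Silver 11.074.
Lower quotas: Red 2, Blue 3, Green 10, Gold 9, Silver 11 (sum 35, leaving 2 seats).
Remainders in descending order: Red 0.956, Gold 0.390, Green 0.351, Blue 0.230, Silver 0.074.
The surplus seats go to Red, Gold.
Gold receives 10.

10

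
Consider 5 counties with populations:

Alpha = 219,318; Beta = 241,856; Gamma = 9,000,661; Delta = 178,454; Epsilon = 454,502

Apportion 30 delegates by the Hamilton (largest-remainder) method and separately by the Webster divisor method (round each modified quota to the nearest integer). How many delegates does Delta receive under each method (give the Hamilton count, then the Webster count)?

0 and 1

Hamilton: Alpha 1, Beta 1, Gamma 27, Delta 0, Epsilon 1.
Webster: Alpha 1, Beta 1, Gamma 26, Delta 1, Epsilon 1.
Delta gets 0 under Hamilton and 1 under Webster.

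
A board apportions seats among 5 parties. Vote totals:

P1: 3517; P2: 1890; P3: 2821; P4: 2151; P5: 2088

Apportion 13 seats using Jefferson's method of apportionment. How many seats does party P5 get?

2

Standard divisor 12467/13 ≈ 959; standard quotas: P1 3.667, P2 1.971, P3 2.942, P4 2.243, P5 2.177.
Rounding down gives 3, 1, 2, 2, 2 = 10 seats, so the divisor must be adjusted.
With modified divisor 800: modified quotas P1 4.396, P2 2.362, P3 3.526, P4 2.689, P5 2.610.
Rounding down: P1 4, P2 2, P3 3, P4 2, P5 2 (total 13).
P5 receives 2.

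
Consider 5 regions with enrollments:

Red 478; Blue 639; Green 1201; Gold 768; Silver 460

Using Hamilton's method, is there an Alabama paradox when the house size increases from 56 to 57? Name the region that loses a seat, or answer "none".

none

At 56 seats: Red 8, Blue 10, Green 19, Gold 12, Silver 7.
At 57 seats: Red 8, Blue 10, Green 19, Gold 12, Silver 8.
No region's allocation decreased.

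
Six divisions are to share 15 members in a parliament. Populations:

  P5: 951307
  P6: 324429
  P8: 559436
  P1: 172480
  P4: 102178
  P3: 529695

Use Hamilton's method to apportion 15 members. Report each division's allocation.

Total 2639525; standard divisor 2639525/15 ≈ 175968.333.
Standard quotas: P5 5.4061, P6 1.8437, P8 3.1792, P1 0.9802, P4 0.5807, P3 3.0102.
Lower quotas: P5 5, P6 1, P8 3, P1 0, P4 0, P3 3 (sum 12, leaving 3 seats).
Remainders in descending order: P1 0.9802, P6 0.8437, P4 0.5807, P5 0.4061, P8 0.1792, P3 0.0102.
Largest remainders: P1, P6, P4 receive the extra seats.

P5: 5, P6: 2, P8: 3, P1: 1, P4: 1, P3: 3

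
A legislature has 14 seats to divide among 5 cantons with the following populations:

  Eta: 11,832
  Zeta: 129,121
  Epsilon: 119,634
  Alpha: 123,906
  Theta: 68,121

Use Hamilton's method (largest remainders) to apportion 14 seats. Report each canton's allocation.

Eta 0; Zeta 4; Epsilon 4; Alpha 4; Theta 2

Total 452614; standard divisor 452614/14 ≈ 32329.571.
Standard quotas: Eta 0.3660, Zeta 3.9939, Epsilon 3.7005, Alpha 3.8326, Theta 2.1071.
Lower quotas: Eta 0, Zeta 3, Epsilon 3, Alpha 3, Theta 2 (sum 11, leaving 3 seats).
Remainders in descending order: Zeta 0.9939, Alpha 0.8326, Epsilon 0.7005, Eta 0.3660, Theta 0.1071.
The surplus seats go to Zeta, Alpha, Epsilon.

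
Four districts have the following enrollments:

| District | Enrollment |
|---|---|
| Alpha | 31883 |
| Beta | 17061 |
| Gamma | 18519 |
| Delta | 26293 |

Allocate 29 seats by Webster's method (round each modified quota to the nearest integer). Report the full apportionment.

Alpha 10, Beta 5, Gamma 6, Delta 8

Standard divisor 93756/29 ≈ 3232.966; standard quotas: Alpha 9.862, Beta 5.277, Gamma 5.728, Delta 8.133.
Rounding to the nearest integer gives Alpha 10, Beta 5, Gamma 6, Delta 8 — total 29, matching the house size, so no adjustment is needed.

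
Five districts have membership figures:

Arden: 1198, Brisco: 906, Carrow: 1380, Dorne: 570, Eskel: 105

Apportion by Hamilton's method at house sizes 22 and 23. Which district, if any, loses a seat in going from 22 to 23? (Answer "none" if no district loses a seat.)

Eskel

At 22 seats: Arden 6, Brisco 5, Carrow 7, Dorne 3, Eskel 1.
At 23 seats: Arden 7, Brisco 5, Carrow 8, Dorne 3, Eskel 0.
Eskel drops from 1 to 0.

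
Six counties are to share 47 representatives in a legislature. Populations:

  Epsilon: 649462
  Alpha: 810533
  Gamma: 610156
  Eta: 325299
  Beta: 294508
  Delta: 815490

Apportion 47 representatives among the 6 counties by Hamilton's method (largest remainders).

The standard divisor is 3505448/47 = 74584.
Standard quotas: Epsilon 8.7078, Alpha 10.8674, Gamma 8.1808, Eta 4.3615, Beta 3.9487, Delta 10.9338.
Lower quotas: Epsilon 8, Alpha 10, Gamma 8, Eta 4, Beta 3, Delta 10 (sum 43, leaving 4 seats).
Remainders in descending order: Beta 0.9487, Delta 0.9338, Alpha 0.8674, Epsilon 0.7078, Eta 0.3615, Gamma 0.1808.
Largest remainders: Beta, Delta, Alpha, Epsilon receive the extra seats.

Epsilon: 9, Alpha: 11, Gamma: 8, Eta: 4, Beta: 4, Delta: 11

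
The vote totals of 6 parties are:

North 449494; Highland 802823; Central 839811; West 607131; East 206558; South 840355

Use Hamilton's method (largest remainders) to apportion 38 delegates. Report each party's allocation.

North=5, Highland=8, Central=8, West=6, East=2, South=9

Standard divisor: 3746172 ÷ 38 ≈ 98583.474.
Standard quotas: North 4.5595, Highland 8.1436, Central 8.5188, West 6.1585, East 2.0953, South 8.5243.
Lower quotas: North 4, Highland 8, Central 8, West 6, East 2, South 8 (sum 36, leaving 2 seats).
Remainders in descending order: North 0.5595, South 0.5243, Central 0.5188, West 0.1585, Highland 0.1436, East 0.0953.
The surplus seats go to North, South.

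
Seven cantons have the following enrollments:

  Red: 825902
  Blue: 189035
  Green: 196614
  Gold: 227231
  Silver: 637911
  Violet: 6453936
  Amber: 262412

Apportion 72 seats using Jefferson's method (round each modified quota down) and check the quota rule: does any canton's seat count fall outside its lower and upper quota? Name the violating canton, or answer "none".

Standard quotas: Red 6.763, Blue 1.548, Green 1.610, Gold 1.861, Silver 5.223, Violet 52.847, Amber 2.149.
Jefferson allocation: Red 7, Blue 1, Green 1, Gold 1, Silver 5, Violet 55, Amber 2.
Violet has quota 52.847 (lower 52, upper 53) but receives 55 — outside the quota interval.

Violet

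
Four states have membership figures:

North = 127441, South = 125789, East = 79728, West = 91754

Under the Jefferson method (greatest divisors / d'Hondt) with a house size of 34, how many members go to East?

Standard divisor 424712/34 ≈ 12491.529; standard quotas: North 10.202, South 10.070, East 6.383, West 7.345.
Rounding down gives 10, 10, 6, 7 = 33 seats, so the divisor must be adjusted.
With modified divisor 11500: modified quotas North 11.082, South 10.938, East 6.933, West 7.979.
Rounding down: North 11, South 10, East 6, West 7 (total 34).
East receives 6.

6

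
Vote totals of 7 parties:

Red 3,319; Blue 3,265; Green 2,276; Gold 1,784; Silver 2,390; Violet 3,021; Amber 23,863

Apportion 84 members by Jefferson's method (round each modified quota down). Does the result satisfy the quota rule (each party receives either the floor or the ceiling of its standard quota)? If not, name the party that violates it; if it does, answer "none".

Standard quotas: Red 6.984, Blue 6.871, Green 4.789, Gold 3.754, Silver 5.029, Violet 6.357, Amber 50.215.
Jefferson allocation: Red 7, Blue 7, Green 4, Gold 3, Silver 5, Violet 6, Amber 52.
Amber has quota 50.215 (lower 50, upper 51) but receives 52 — outside the quota interval.

Amber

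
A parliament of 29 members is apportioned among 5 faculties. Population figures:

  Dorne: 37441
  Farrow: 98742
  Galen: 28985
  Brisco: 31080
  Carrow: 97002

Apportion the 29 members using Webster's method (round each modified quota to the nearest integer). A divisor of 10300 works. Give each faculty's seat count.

Dorne 4; Farrow 10; Galen 3; Brisco 3; Carrow 9

With modified divisor 10300: modified quotas Dorne 3.635, Farrow 9.587, Galen 2.814, Brisco 3.017, Carrow 9.418.
Rounding to the nearest integer: Dorne 4, Farrow 10, Galen 3, Brisco 3, Carrow 9 (total 29).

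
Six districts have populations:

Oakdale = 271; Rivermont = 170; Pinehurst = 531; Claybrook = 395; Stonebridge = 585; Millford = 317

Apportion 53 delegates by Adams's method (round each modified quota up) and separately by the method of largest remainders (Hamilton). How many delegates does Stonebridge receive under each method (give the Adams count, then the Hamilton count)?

Adams: Oakdale 7, Rivermont 4, Pinehurst 12, Claybrook 9, Stonebridge 13, Millford 8.
Hamilton: Oakdale 6, Rivermont 4, Pinehurst 12, Claybrook 9, Stonebridge 14, Millford 8.
Stonebridge gets 13 under Adams and 14 under Hamilton.

13 and 14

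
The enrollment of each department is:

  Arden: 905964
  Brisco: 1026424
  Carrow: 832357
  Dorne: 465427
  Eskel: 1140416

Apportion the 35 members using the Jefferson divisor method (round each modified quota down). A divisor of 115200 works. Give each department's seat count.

With modified divisor 115200: modified quotas Arden 7.864, Brisco 8.910, Carrow 7.225, Dorne 4.040, Eskel 9.899.
Rounding down: Arden 7, Brisco 8, Carrow 7, Dorne 4, Eskel 9 (total 35).

Arden 7, Brisco 8, Carrow 7, Dorne 4, Eskel 9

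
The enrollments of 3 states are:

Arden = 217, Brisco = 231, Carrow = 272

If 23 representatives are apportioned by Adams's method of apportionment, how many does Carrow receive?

Standard divisor 720/23 ≈ 31.304; standard quotas: Arden 6.932, Brisco 7.379, Carrow 8.689.
Rounding up gives 7, 8, 9 = 24 seats, so the divisor must be adjusted.
With modified divisor 33.5: modified quotas Arden 6.478, Brisco 6.896, Carrow 8.119.
Rounding up: Arden 7, Brisco 7, Carrow 9 (total 23).
Carrow receives 9.

9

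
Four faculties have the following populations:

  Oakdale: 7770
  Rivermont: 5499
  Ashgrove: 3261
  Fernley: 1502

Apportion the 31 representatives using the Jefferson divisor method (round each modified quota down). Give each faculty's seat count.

Oakdale 14, Rivermont 10, Ashgrove 5, Fernley 2

Standard divisor 18032/31 ≈ 581.677; standard quotas: Oakdale 13.358, Rivermont 9.454, Ashgrove 5.606, Fernley 2.582.
Rounding down gives 13, 9, 5, 2 = 29 seats, so the divisor must be adjusted.
With modified divisor 547: modified quotas Oakdale 14.205, Rivermont 10.053, Ashgrove 5.962, Fernley 2.746.
Rounding down: Oakdale 14, Rivermont 10, Ashgrove 5, Fernley 2 (total 31).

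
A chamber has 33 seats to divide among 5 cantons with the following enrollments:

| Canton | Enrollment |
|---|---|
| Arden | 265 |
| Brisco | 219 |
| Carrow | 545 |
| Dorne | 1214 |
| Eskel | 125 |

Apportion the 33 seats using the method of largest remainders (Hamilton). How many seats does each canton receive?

The standard divisor is 2368/33 ≈ 71.758.
Standard quotas: Arden 3.693, Brisco 3.052, Carrow 7.595, Dorne 16.918, Eskel 1.742.
Lower quotas: Arden 3, Brisco 3, Carrow 7, Dorne 16, Eskel 1 (sum 30, leaving 3 seats).
Remainders in descending order: Dorne 0.918, Eskel 0.742, Arden 0.693, Carrow 0.595, Brisco 0.052.
Largest remainders: Dorne, Eskel, Arden receive the extra seats.

Arden 4, Brisco 3, Carrow 7, Dorne 17, Eskel 2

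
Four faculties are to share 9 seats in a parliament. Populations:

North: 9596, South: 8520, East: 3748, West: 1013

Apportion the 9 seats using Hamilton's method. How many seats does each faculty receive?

Total 22877; standard divisor 22877/9 ≈ 2541.889.
Standard quotas: North 3.7751, South 3.3518, East 1.4745, West 0.3985.
Lower quotas: North 3, South 3, East 1, West 0 (sum 7, leaving 2 seats).
Remainders in descending order: North 0.7751, East 0.4745, West 0.3985, South 0.3518.
Largest remainders: North, East receive the extra seats.

North 4, South 3, East 2, West 0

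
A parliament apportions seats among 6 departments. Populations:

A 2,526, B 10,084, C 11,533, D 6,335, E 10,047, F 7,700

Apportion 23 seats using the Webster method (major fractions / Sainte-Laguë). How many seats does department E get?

5

Standard divisor 48225/23 ≈ 2096.739; standard quotas: A 1.205, B 4.809, C 5.500, D 3.021, E 4.792, F 3.672.
Rounding to the nearest integer gives 1, 5, 6, 3, 5, 4 = 24 seats, so the divisor must be adjusted.
With modified divisor 2150: modified quotas A 1.175, B 4.690, C 5.364, D 2.947, E 4.673, F 3.581.
Rounding to the nearest integer: A 1, B 5, C 5, D 3, E 5, F 4 (total 23).
E receives 5.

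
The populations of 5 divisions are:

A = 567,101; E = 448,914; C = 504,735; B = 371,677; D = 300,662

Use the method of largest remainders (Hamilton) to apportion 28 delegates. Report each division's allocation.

Standard divisor: 2193089 ÷ 28 ≈ 78324.607.
Standard quotas: A 7.2404, E 5.7315, C 6.4441, B 4.7453, D 3.8387.
Lower quotas: A 7, E 5, C 6, B 4, D 3 (sum 25, leaving 3 seats).
Remainders in descending order: D 0.8387, B 0.7453, E 0.7315, C 0.4441, A 0.2404.
The surplus seats go to D, B, E.

A=7; E=6; C=6; B=5; D=4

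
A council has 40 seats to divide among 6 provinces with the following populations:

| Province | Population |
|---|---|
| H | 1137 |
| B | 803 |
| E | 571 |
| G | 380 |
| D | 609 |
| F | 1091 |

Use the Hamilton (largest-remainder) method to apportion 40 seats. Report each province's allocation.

Total 4591; standard divisor 4591/40 ≈ 114.775.
Standard quotas: H 9.906, B 6.996, E 4.975, G 3.311, D 5.306, F 9.506.
Lower quotas: H 9, B 6, E 4, G 3, D 5, F 9 (sum 36, leaving 4 seats).
Remainders in descending order: B 0.996, E 0.975, H 0.906, F 0.506, G 0.311, D 0.306.
Largest remainders: B, E, H, F receive the extra seats.

H 10, B 7, E 5, G 3, D 5, F 10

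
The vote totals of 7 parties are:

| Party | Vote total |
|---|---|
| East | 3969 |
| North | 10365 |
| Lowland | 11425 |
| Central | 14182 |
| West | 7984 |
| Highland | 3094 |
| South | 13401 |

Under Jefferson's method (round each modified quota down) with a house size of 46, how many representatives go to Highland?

2

Standard divisor 64420/46 ≈ 1400.435; standard quotas: East 2.834, North 7.401, Lowland 8.158, Central 10.127, West 5.701, Highland 2.209, South 9.569.
Rounding down gives 2, 7, 8, 10, 5, 2, 9 = 43 seats, so the divisor must be adjusted.
With modified divisor 1300: modified quotas East 3.053, North 7.973, Lowland 8.788, Central 10.909, West 6.142, Highland 2.380, South 10.308.
Rounding down: East 3, North 7, Lowland 8, Central 10, West 6, Highland 2, South 10 (total 46).
Highland receives 2.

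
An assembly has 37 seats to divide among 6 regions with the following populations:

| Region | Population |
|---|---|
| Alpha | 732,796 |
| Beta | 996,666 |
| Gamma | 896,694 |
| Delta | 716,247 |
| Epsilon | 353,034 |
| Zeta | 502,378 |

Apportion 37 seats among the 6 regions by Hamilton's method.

Alpha: 7, Beta: 9, Gamma: 8, Delta: 6, Epsilon: 3, Zeta: 4

Total 4197815; standard divisor 4197815/37 ≈ 113454.459.
Standard quotas: Alpha 6.4589, Beta 8.7847, Gamma 7.9036, Delta 6.3131, Epsilon 3.1117, Zeta 4.4280.
Lower quotas: Alpha 6, Beta 8, Gamma 7, Delta 6, Epsilon 3, Zeta 4 (sum 34, leaving 3 seats).
Remainders in descending order: Gamma 0.9036, Beta 0.7847, Alpha 0.4589, Zeta 0.4280, Delta 0.3131, Epsilon 0.1117.
The surplus seats go to Gamma, Beta, Alpha.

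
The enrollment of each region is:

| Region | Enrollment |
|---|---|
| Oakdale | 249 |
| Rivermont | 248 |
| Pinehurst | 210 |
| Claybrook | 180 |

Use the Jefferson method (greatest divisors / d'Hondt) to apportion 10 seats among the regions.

Standard divisor 887/10 ≈ 88.7; standard quotas: Oakdale 2.807, Rivermont 2.796, Pinehurst 2.368, Claybrook 2.029.
Rounding down gives 2, 2, 2, 2 = 8 seats, so the divisor must be adjusted.
With modified divisor 80: modified quotas Oakdale 3.112, Rivermont 3.100, Pinehurst 2.625, Claybrook 2.250.
Rounding down: Oakdale 3, Rivermont 3, Pinehurst 2, Claybrook 2 (total 10).

Oakdale 3, Rivermont 3, Pinehurst 2, Claybrook 2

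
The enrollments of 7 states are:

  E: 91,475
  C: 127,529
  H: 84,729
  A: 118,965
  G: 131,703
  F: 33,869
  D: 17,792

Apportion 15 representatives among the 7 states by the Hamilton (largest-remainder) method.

E 2, C 3, H 2, A 3, G 3, F 1, D 1

Total 606062; standard divisor 606062/15 ≈ 40404.133.
Standard quotas: E 2.2640, C 3.1563, H 2.0970, A 2.9444, G 3.2596, F 0.8383, D 0.4404.
Lower quotas: E 2, C 3, H 2, A 2, G 3, F 0, D 0 (sum 12, leaving 3 seats).
Remainders in descending order: A 0.9444, F 0.8383, D 0.4404, E 0.2640, G 0.2596, C 0.1563, H 0.0970.
The surplus seats go to A, F, D.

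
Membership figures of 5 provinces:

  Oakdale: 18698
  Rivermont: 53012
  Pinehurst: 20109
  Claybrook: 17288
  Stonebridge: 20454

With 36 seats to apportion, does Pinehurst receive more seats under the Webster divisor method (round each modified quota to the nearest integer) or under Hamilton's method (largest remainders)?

Webster

Webster: Oakdale 5, Rivermont 14, Pinehurst 6, Claybrook 5, Stonebridge 6.
Hamilton: Oakdale 5, Rivermont 15, Pinehurst 5, Claybrook 5, Stonebridge 6.
Pinehurst gets 6 under Webster and 5 under Hamilton.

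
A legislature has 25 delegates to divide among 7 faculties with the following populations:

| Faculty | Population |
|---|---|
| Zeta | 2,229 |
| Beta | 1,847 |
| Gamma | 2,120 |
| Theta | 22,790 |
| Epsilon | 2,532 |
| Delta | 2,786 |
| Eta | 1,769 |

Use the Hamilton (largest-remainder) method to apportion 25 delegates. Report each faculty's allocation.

Zeta: 2; Beta: 1; Gamma: 1; Theta: 16; Epsilon: 2; Delta: 2; Eta: 1

The standard divisor is 36073/25 ≈ 1442.92.
Standard quotas: Zeta 1.5448, Beta 1.2800, Gamma 1.4692, Theta 15.7944, Epsilon 1.7548, Delta 1.9308, Eta 1.2260.
Lower quotas: Zeta 1, Beta 1, Gamma 1, Theta 15, Epsilon 1, Delta 1, Eta 1 (sum 21, leaving 4 seats).
Remainders in descending order: Delta 0.9308, Theta 0.7944, Epsilon 0.7548, Zeta 0.5448, Gamma 0.4692, Beta 0.2800, Eta 0.2260.
The surplus seats go to Delta, Theta, Epsilon, Zeta.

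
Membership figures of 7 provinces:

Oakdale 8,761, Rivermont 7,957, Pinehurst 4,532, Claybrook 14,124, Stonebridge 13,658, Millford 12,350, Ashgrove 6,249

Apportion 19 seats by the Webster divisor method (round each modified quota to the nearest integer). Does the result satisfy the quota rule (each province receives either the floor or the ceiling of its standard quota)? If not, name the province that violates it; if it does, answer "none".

none

Standard quotas: Oakdale 2.461, Rivermont 2.235, Pinehurst 1.273, Claybrook 3.968, Stonebridge 3.837, Millford 3.470, Ashgrove 1.756.
Webster allocation: Oakdale 2, Rivermont 2, Pinehurst 1, Claybrook 4, Stonebridge 4, Millford 4, Ashgrove 2.
Every allocation lies between the lower and upper quota.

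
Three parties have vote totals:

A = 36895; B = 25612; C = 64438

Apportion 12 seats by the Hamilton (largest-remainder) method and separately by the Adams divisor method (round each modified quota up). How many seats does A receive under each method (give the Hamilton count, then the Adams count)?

Hamilton: A 4, B 2, C 6.
Adams: A 3, B 3, C 6.
A gets 4 under Hamilton and 3 under Adams.

4 and 3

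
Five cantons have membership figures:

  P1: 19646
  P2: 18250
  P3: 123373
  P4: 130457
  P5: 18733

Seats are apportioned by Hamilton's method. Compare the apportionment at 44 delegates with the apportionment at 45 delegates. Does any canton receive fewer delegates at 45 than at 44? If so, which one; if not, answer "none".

P2

At 44 seats: P1 3, P2 3, P3 17, P4 18, P5 3.
At 45 seats: P1 3, P2 2, P3 18, P4 19, P5 3.
P2 drops from 3 to 2.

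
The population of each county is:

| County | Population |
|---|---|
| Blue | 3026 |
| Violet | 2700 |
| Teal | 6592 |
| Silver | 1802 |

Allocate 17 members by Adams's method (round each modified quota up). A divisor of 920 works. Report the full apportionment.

Blue: 4, Violet: 3, Teal: 8, Silver: 2

With modified divisor 920: modified quotas Blue 3.289, Violet 2.935, Teal 7.165, Silver 1.959.
Rounding up: Blue 4, Violet 3, Teal 8, Silver 2 (total 17).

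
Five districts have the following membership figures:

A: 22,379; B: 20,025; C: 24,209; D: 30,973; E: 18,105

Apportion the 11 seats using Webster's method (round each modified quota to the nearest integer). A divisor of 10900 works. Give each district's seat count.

With modified divisor 10900: modified quotas A 2.053, B 1.837, C 2.221, D 2.842, E 1.661.
Rounding to the nearest integer: A 2, B 2, C 2, D 3, E 2 (total 11).

A=2; B=2; C=2; D=3; E=2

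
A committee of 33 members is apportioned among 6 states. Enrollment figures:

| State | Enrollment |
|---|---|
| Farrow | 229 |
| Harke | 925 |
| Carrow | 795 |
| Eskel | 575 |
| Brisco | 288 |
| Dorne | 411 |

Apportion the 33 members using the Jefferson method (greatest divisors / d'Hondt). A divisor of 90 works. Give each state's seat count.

Farrow 2; Harke 10; Carrow 8; Eskel 6; Brisco 3; Dorne 4

With modified divisor 90: modified quotas Farrow 2.544, Harke 10.278, Carrow 8.833, Eskel 6.389, Brisco 3.200, Dorne 4.567.
Rounding down: Farrow 2, Harke 10, Carrow 8, Eskel 6, Brisco 3, Dorne 4 (total 33).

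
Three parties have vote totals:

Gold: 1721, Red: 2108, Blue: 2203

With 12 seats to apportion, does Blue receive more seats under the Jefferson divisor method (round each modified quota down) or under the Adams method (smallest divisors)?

Jefferson

Jefferson: Gold 3, Red 4, Blue 5.
Adams: Gold 4, Red 4, Blue 4.
Blue gets 5 under Jefferson and 4 under Adams.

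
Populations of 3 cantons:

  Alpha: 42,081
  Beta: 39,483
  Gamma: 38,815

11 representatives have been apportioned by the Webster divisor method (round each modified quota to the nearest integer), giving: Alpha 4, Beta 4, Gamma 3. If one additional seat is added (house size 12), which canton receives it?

Gamma

Priority for the next seat is population ÷ (current seats + 0.5).
Priorities: Alpha 9351.333, Beta 8774.000, Gamma 11090.000.
Highest priority: Gamma.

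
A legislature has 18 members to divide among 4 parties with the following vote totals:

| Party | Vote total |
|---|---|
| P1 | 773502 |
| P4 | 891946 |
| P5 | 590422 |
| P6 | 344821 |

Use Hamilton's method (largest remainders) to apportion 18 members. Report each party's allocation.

Total 2600691; standard divisor 2600691/18 ≈ 144482.833.
Standard quotas: P1 5.3536, P4 6.1734, P5 4.0865, P6 2.3866.
Lower quotas: P1 5, P4 6, P5 4, P6 2 (sum 17, leaving 1 seat).
Remainders in descending order: P6 0.3866, P1 0.3536, P4 0.1734, P5 0.0865.
The surplus seat goes to P6.

P1 5, P4 6, P5 4, P6 3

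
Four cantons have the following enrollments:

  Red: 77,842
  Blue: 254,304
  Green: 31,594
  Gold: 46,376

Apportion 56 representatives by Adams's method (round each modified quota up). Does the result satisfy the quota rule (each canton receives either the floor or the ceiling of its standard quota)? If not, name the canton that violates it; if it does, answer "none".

Standard quotas: Red 10.629, Blue 34.724, Green 4.314, Gold 6.332.
Adams allocation: Red 11, Blue 33, Green 5, Gold 7.
Blue has quota 34.724 (lower 34, upper 35) but receives 33 — outside the quota interval.

Blue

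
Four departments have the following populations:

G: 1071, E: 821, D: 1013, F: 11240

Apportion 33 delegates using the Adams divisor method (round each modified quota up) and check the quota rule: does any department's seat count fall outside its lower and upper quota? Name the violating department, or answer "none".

Standard quotas: G 2.499, E 1.915, D 2.363, F 26.223.
Adams allocation: G 3, E 2, D 3, F 25.
F has quota 26.223 (lower 26, upper 27) but receives 25 — outside the quota interval.

F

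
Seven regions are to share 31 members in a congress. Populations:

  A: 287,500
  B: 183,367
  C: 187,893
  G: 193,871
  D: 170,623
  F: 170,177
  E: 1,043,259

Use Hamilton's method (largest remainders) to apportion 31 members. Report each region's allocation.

Standard divisor: 2236690 ÷ 31 ≈ 72151.29.
Standard quotas: A 3.9847, B 2.5414, C 2.6042, G 2.6870, D 2.3648, F 2.3586, E 14.4593.
Lower quotas: A 3, B 2, C 2, G 2, D 2, F 2, E 14 (sum 27, leaving 4 seats).
Remainders in descending order: A 0.9847, G 0.6870, C 0.6042, B 0.5414, E 0.4593, D 0.3648, F 0.3586.
Largest remainders: A, G, C, B receive the extra seats.

A 4, B 3, C 3, G 3, D 2, F 2, E 14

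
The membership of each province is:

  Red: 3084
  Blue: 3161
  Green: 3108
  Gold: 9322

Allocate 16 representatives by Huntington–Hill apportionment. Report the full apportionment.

Red: 3; Blue: 3; Green: 3; Gold: 7

With divisor 1252: modified quotas Red 2.463, Blue 2.525, Green 2.482, Gold 7.446.
Geometric-mean thresholds: Red √(2·3)=2.449, Blue √(2·3)=2.449, Green √(2·3)=2.449, Gold √(7·8)=7.483.
Each quota rounded against its threshold gives Red 3, Blue 3, Green 3, Gold 7 (total 16).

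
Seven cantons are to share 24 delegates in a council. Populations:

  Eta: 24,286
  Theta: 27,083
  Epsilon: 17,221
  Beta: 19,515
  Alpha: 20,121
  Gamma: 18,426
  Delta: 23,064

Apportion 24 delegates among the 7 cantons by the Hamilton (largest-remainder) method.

Standard divisor: 149716 ÷ 24 ≈ 6238.167.
Standard quotas: Eta 3.8931, Theta 4.3415, Epsilon 2.7606, Beta 3.1283, Alpha 3.2255, Gamma 2.9538, Delta 3.6972.
Lower quotas: Eta 3, Theta 4, Epsilon 2, Beta 3, Alpha 3, Gamma 2, Delta 3 (sum 20, leaving 4 seats).
Remainders in descending order: Gamma 0.9538, Eta 0.8931, Epsilon 0.7606, Delta 0.6972, Theta 0.3415, Alpha 0.2255, Beta 0.1283.
The surplus seats go to Gamma, Eta, Epsilon, Delta.

Eta: 4, Theta: 4, Epsilon: 3, Beta: 3, Alpha: 3, Gamma: 3, Delta: 4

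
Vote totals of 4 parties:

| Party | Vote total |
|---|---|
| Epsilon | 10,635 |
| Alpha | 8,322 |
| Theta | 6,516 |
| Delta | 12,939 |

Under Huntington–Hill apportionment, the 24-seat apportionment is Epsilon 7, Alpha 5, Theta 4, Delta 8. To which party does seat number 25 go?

Priority for the next seat is population ÷ (√(s·(s+1))).
Priorities: Epsilon 1421.162, Alpha 1519.382, Theta 1457.022, Delta 1524.876.
Highest priority: Delta.

Delta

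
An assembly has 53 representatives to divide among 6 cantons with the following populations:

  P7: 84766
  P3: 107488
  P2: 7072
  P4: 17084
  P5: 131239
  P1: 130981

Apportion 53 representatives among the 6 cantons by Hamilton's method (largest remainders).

P7 9, P3 12, P2 1, P4 2, P5 15, P1 14

The standard divisor is 478630/53 ≈ 9030.755.
Standard quotas: P7 9.3864, P3 11.9024, P2 0.7831, P4 1.8918, P5 14.5325, P1 14.5039.
Lower quotas: P7 9, P3 11, P2 0, P4 1, P5 14, P1 14 (sum 49, leaving 4 seats).
Remainders in descending order: P3 0.9024, P4 0.8918, P2 0.7831, P5 0.5325, P1 0.5039, P7 0.3864.
Largest remainders: P3, P4, P2, P5 receive the extra seats.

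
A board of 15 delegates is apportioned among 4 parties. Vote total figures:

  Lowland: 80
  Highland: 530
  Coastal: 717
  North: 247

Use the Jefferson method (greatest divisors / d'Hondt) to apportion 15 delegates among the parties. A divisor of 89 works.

With modified divisor 89: modified quotas Lowland 0.899, Highland 5.955, Coastal 8.056, North 2.775.
Rounding down: Lowland 0, Highland 5, Coastal 8, North 2 (total 15).

Lowland 0, Highland 5, Coastal 8, North 2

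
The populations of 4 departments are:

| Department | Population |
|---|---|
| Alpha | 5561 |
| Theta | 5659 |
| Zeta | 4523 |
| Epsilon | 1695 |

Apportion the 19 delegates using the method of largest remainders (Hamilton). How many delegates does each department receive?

The standard divisor is 17438/19 ≈ 917.789.
Standard quotas: Alpha 6.0591, Theta 6.1659, Zeta 4.9281, Epsilon 1.8468.
Lower quotas: Alpha 6, Theta 6, Zeta 4, Epsilon 1 (sum 17, leaving 2 seats).
Remainders in descending order: Zeta 0.9281, Epsilon 0.8468, Theta 0.1659, Alpha 0.0591.
Largest remainders: Zeta, Epsilon receive the extra seats.

Alpha 6, Theta 6, Zeta 5, Epsilon 2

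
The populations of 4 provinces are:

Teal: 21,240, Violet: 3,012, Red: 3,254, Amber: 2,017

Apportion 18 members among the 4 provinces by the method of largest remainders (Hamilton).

The standard divisor is 29523/18 ≈ 1640.167.
Standard quotas: Teal 12.9499, Violet 1.8364, Red 1.9839, Amber 1.2298.
Lower quotas: Teal 12, Violet 1, Red 1, Amber 1 (sum 15, leaving 3 seats).
Remainders in descending order: Red 0.9839, Teal 0.9499, Violet 0.8364, Amber 0.2298.
The surplus seats go to Red, Teal, Violet.

Teal: 13, Violet: 2, Red: 2, Amber: 1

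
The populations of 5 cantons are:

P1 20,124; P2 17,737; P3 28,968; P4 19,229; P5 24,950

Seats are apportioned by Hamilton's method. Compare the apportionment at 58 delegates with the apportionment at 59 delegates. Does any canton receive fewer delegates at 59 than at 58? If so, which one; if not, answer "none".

none

At 58 seats: P1 11, P2 9, P3 15, P4 10, P5 13.
At 59 seats: P1 11, P2 10, P3 15, P4 10, P5 13.
No canton's allocation decreased.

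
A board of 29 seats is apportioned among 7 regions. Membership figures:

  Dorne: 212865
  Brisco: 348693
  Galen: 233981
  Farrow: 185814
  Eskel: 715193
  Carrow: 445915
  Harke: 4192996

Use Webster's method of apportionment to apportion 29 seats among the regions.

Dorne: 1; Brisco: 2; Galen: 1; Farrow: 1; Eskel: 3; Carrow: 2; Harke: 19

Standard divisor 6335457/29 ≈ 218464.034; standard quotas: Dorne 0.974, Brisco 1.596, Galen 1.071, Farrow 0.851, Eskel 3.274, Carrow 2.041, Harke 19.193.
Rounding to the nearest integer gives Dorne 1, Brisco 2, Galen 1, Farrow 1, Eskel 3, Carrow 2, Harke 19 — total 29, matching the house size, so no adjustment is needed.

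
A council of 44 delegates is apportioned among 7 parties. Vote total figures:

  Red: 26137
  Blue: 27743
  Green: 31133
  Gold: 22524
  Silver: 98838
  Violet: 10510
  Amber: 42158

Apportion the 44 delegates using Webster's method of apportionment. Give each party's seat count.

Standard divisor 259043/44 ≈ 5887.341; standard quotas: Red 4.440, Blue 4.712, Green 5.288, Gold 3.826, Silver 16.788, Violet 1.785, Amber 7.161.
Rounding to the nearest integer gives Red 4, Blue 5, Green 5, Gold 4, Silver 17, Violet 2, Amber 7 — total 44, matching the house size, so no adjustment is needed.

Red 4, Blue 5, Green 5, Gold 4, Silver 17, Violet 2, Amber 7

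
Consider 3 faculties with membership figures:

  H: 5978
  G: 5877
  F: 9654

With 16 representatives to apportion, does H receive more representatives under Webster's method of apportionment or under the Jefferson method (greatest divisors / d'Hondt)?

Webster

Webster: H 5, G 4, F 7.
Jefferson: H 4, G 4, F 8.
H gets 5 under Webster and 4 under Jefferson.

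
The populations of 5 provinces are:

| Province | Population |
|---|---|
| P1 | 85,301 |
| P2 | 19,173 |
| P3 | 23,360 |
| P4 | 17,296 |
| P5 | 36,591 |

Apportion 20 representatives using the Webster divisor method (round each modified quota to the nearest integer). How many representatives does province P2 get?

Standard divisor 181721/20 ≈ 9086.05; standard quotas: P1 9.388, P2 2.110, P3 2.571, P4 1.904, P5 4.027.
Rounding to the nearest integer gives P1 9, P2 2, P3 3, P4 2, P5 4 — total 20, matching the house size, so no adjustment is needed.
P2 receives 2.

2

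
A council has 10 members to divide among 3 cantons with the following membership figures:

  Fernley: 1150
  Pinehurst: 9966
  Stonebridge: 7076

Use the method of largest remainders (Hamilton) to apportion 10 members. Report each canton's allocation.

Fernley 1; Pinehurst 5; Stonebridge 4

The standard divisor is 18192/10 ≈ 1819.2.
Standard quotas: Fernley 0.6321, Pinehurst 5.4782, Stonebridge 3.8896.
Lower quotas: Fernley 0, Pinehurst 5, Stonebridge 3 (sum 8, leaving 2 seats).
Remainders in descending order: Stonebridge 0.8896, Fernley 0.6321, Pinehurst 0.4782.
The surplus seats go to Stonebridge, Fernley.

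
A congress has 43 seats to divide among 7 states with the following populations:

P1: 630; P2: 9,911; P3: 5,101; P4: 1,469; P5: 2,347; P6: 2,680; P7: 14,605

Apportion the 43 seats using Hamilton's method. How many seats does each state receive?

The standard divisor is 36743/43 ≈ 854.488.
Standard quotas: P1 0.7373, P2 11.5988, P3 5.9697, P4 1.7192, P5 2.7467, P6 3.1364, P7 17.0921.
Lower quotas: P1 0, P2 11, P3 5, P4 1, P5 2, P6 3, P7 17 (sum 39, leaving 4 seats).
Remainders in descending order: P3 0.9697, P5 0.7467, P1 0.7373, P4 0.7192, P2 0.5988, P6 0.1364, P7 0.0921.
Largest remainders: P3, P5, P1, P4 receive the extra seats.

P1 1, P2 11, P3 6, P4 2, P5 3, P6 3, P7 17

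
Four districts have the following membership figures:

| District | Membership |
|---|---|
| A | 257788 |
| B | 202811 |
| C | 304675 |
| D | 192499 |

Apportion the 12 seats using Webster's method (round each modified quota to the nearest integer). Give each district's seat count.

Standard divisor 957773/12 ≈ 79814.417; standard quotas: A 3.230, B 2.541, C 3.817, D 2.412.
Rounding to the nearest integer gives A 3, B 3, C 4, D 2 — total 12, matching the house size, so no adjustment is needed.

A 3; B 3; C 4; D 2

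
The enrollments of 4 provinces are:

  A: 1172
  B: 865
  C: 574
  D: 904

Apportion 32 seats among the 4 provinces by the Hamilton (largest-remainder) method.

A 11; B 8; C 5; D 8

The standard divisor is 3515/32 ≈ 109.844.
Standard quotas: A 10.670, B 7.875, C 5.226, D 8.230.
Lower quotas: A 10, B 7, C 5, D 8 (sum 30, leaving 2 seats).
Remainders in descending order: B 0.875, A 0.670, D 0.230, C 0.226.
Largest remainders: B, A receive the extra seats.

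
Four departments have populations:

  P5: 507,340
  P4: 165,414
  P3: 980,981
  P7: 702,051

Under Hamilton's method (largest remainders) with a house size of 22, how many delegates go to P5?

Total 2355786; standard divisor 2355786/22 ≈ 107081.182.
Standard quotas: P5 4.7379, P4 1.5448, P3 9.1611, P7 6.5563.
Lower quotas: P5 4, P4 1, P3 9, P7 6 (sum 20, leaving 2 seats).
Remainders in descending order: P5 0.7379, P7 0.5563, P4 0.5448, P3 0.1611.
Largest remainders: P5, P7 receive the extra seats.
P5 receives 5.

5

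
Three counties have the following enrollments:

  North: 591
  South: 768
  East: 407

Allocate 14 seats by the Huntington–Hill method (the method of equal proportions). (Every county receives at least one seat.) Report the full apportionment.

With divisor 125: modified quotas North 4.728, South 6.144, East 3.256.
Geometric-mean thresholds: North √(4·5)=4.472, South √(6·7)=6.481, East √(3·4)=3.464.
Each quota rounded against its threshold gives North 5, South 6, East 3 (total 14).

North=5, South=6, East=3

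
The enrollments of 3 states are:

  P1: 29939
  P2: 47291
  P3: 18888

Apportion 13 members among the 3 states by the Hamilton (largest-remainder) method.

P1 4, P2 6, P3 3

The standard divisor is 96118/13 ≈ 7393.692.
Standard quotas: P1 4.0493, P2 6.3961, P3 2.5546.
Lower quotas: P1 4, P2 6, P3 2 (sum 12, leaving 1 seat).
Remainders in descending order: P3 0.5546, P2 0.3961, P1 0.0493.
Largest remainder: P3 receives the extra seat.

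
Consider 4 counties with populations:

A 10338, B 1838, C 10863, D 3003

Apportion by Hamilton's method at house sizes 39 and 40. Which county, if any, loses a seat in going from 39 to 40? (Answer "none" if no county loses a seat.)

D

At 39 seats: A 15, B 3, C 16, D 5.
At 40 seats: A 16, B 3, C 17, D 4.
D drops from 5 to 4.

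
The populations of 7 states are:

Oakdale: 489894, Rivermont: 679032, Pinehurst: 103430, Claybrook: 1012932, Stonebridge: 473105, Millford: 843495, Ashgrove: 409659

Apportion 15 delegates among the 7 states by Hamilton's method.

Oakdale=2; Rivermont=3; Pinehurst=0; Claybrook=4; Stonebridge=2; Millford=3; Ashgrove=1

The standard divisor is 4011547/15 ≈ 267436.467.
Standard quotas: Oakdale 1.8318, Rivermont 2.5390, Pinehurst 0.3867, Claybrook 3.7876, Stonebridge 1.7690, Millford 3.1540, Ashgrove 1.5318.
Lower quotas: Oakdale 1, Rivermont 2, Pinehurst 0, Claybrook 3, Stonebridge 1, Millford 3, Ashgrove 1 (sum 11, leaving 4 seats).
Remainders in descending order: Oakdale 0.8318, Claybrook 0.7876, Stonebridge 0.7690, Rivermont 0.5390, Ashgrove 0.5318, Pinehurst 0.3867, Millford 0.1540.
The surplus seats go to Oakdale, Claybrook, Stonebridge, Rivermont.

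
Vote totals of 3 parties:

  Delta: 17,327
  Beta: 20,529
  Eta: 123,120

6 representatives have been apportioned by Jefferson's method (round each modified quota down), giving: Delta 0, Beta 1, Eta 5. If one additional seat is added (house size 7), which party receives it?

Priority for the next seat is population ÷ (current seats + 1).
Priorities: Delta 17327.000, Beta 10264.500, Eta 20520.000.
Highest priority: Eta.

Eta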